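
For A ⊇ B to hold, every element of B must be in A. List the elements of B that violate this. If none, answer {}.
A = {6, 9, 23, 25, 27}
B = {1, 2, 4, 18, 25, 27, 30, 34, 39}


Set A = {6, 9, 23, 25, 27}
Set B = {1, 2, 4, 18, 25, 27, 30, 34, 39}
Check each element of B against A:
1 ∉ A (include), 2 ∉ A (include), 4 ∉ A (include), 18 ∉ A (include), 25 ∈ A, 27 ∈ A, 30 ∉ A (include), 34 ∉ A (include), 39 ∉ A (include)
Elements of B not in A: {1, 2, 4, 18, 30, 34, 39}

{1, 2, 4, 18, 30, 34, 39}


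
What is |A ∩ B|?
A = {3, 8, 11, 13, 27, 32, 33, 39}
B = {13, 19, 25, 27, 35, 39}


Set A = {3, 8, 11, 13, 27, 32, 33, 39}
Set B = {13, 19, 25, 27, 35, 39}
A ∩ B = {13, 27, 39}
|A ∩ B| = 3

3


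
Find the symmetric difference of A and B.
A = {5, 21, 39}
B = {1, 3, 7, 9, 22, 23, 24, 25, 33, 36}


Set A = {5, 21, 39}
Set B = {1, 3, 7, 9, 22, 23, 24, 25, 33, 36}
A △ B = (A \ B) ∪ (B \ A)
Elements in A but not B: {5, 21, 39}
Elements in B but not A: {1, 3, 7, 9, 22, 23, 24, 25, 33, 36}
A △ B = {1, 3, 5, 7, 9, 21, 22, 23, 24, 25, 33, 36, 39}

{1, 3, 5, 7, 9, 21, 22, 23, 24, 25, 33, 36, 39}


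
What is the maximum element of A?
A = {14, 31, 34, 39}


Set A = {14, 31, 34, 39}
Elements in ascending order: 14, 31, 34, 39
The largest element is 39.

39


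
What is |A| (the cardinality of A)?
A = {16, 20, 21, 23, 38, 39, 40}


Set A = {16, 20, 21, 23, 38, 39, 40}
Listing elements: 16, 20, 21, 23, 38, 39, 40
Counting: 7 elements
|A| = 7

7


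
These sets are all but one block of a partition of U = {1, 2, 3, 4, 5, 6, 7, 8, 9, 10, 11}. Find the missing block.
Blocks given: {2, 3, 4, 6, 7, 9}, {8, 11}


U = {1, 2, 3, 4, 5, 6, 7, 8, 9, 10, 11}
Shown blocks: {2, 3, 4, 6, 7, 9}, {8, 11}
A partition's blocks are pairwise disjoint and cover U, so the missing block = U \ (union of shown blocks).
Union of shown blocks: {2, 3, 4, 6, 7, 8, 9, 11}
Missing block = U \ (union) = {1, 5, 10}

{1, 5, 10}


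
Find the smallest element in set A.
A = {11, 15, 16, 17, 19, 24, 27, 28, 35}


Set A = {11, 15, 16, 17, 19, 24, 27, 28, 35}
Elements in ascending order: 11, 15, 16, 17, 19, 24, 27, 28, 35
The smallest element is 11.

11


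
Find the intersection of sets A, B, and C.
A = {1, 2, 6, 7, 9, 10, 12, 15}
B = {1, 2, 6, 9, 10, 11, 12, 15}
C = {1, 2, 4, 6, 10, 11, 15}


Set A = {1, 2, 6, 7, 9, 10, 12, 15}
Set B = {1, 2, 6, 9, 10, 11, 12, 15}
Set C = {1, 2, 4, 6, 10, 11, 15}
First, A ∩ B = {1, 2, 6, 9, 10, 12, 15}
Then, (A ∩ B) ∩ C = {1, 2, 6, 10, 15}

{1, 2, 6, 10, 15}


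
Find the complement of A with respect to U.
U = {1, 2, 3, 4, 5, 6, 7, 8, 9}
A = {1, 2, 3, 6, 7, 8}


Universal set U = {1, 2, 3, 4, 5, 6, 7, 8, 9}
Set A = {1, 2, 3, 6, 7, 8}
A' = U \ A = elements in U but not in A
Checking each element of U:
1 (in A, exclude), 2 (in A, exclude), 3 (in A, exclude), 4 (not in A, include), 5 (not in A, include), 6 (in A, exclude), 7 (in A, exclude), 8 (in A, exclude), 9 (not in A, include)
A' = {4, 5, 9}

{4, 5, 9}


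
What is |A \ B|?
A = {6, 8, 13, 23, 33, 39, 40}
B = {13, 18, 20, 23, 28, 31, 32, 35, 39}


Set A = {6, 8, 13, 23, 33, 39, 40}
Set B = {13, 18, 20, 23, 28, 31, 32, 35, 39}
A \ B = {6, 8, 33, 40}
|A \ B| = 4

4


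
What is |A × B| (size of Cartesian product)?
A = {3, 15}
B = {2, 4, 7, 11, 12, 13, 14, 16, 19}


Set A = {3, 15} has 2 elements.
Set B = {2, 4, 7, 11, 12, 13, 14, 16, 19} has 9 elements.
|A × B| = |A| × |B| = 2 × 9 = 18

18


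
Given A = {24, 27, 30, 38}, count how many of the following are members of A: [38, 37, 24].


Set A = {24, 27, 30, 38}
Candidates: [38, 37, 24]
Check each candidate:
38 ∈ A, 37 ∉ A, 24 ∈ A
Count of candidates in A: 2

2


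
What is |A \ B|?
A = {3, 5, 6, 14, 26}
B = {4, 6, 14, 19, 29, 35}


Set A = {3, 5, 6, 14, 26}
Set B = {4, 6, 14, 19, 29, 35}
A \ B = {3, 5, 26}
|A \ B| = 3

3


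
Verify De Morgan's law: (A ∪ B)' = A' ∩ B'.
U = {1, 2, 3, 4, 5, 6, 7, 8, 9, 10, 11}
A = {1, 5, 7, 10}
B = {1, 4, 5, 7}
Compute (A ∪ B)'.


U = {1, 2, 3, 4, 5, 6, 7, 8, 9, 10, 11}
A = {1, 5, 7, 10}, B = {1, 4, 5, 7}
A ∪ B = {1, 4, 5, 7, 10}
(A ∪ B)' = U \ (A ∪ B) = {2, 3, 6, 8, 9, 11}
Verification via A' ∩ B': A' = {2, 3, 4, 6, 8, 9, 11}, B' = {2, 3, 6, 8, 9, 10, 11}
A' ∩ B' = {2, 3, 6, 8, 9, 11} ✓

{2, 3, 6, 8, 9, 11}


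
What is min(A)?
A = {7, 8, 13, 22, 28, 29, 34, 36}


Set A = {7, 8, 13, 22, 28, 29, 34, 36}
Elements in ascending order: 7, 8, 13, 22, 28, 29, 34, 36
The smallest element is 7.

7


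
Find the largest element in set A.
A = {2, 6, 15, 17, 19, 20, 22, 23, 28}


Set A = {2, 6, 15, 17, 19, 20, 22, 23, 28}
Elements in ascending order: 2, 6, 15, 17, 19, 20, 22, 23, 28
The largest element is 28.

28


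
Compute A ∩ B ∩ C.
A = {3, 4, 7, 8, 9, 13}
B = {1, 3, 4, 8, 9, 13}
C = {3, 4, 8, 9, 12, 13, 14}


Set A = {3, 4, 7, 8, 9, 13}
Set B = {1, 3, 4, 8, 9, 13}
Set C = {3, 4, 8, 9, 12, 13, 14}
First, A ∩ B = {3, 4, 8, 9, 13}
Then, (A ∩ B) ∩ C = {3, 4, 8, 9, 13}

{3, 4, 8, 9, 13}


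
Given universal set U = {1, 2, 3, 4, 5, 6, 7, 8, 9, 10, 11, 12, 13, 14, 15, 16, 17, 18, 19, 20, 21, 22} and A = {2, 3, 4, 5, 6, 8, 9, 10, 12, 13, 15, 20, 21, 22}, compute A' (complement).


Universal set U = {1, 2, 3, 4, 5, 6, 7, 8, 9, 10, 11, 12, 13, 14, 15, 16, 17, 18, 19, 20, 21, 22}
Set A = {2, 3, 4, 5, 6, 8, 9, 10, 12, 13, 15, 20, 21, 22}
A' = U \ A = elements in U but not in A
Checking each element of U:
1 (not in A, include), 2 (in A, exclude), 3 (in A, exclude), 4 (in A, exclude), 5 (in A, exclude), 6 (in A, exclude), 7 (not in A, include), 8 (in A, exclude), 9 (in A, exclude), 10 (in A, exclude), 11 (not in A, include), 12 (in A, exclude), 13 (in A, exclude), 14 (not in A, include), 15 (in A, exclude), 16 (not in A, include), 17 (not in A, include), 18 (not in A, include), 19 (not in A, include), 20 (in A, exclude), 21 (in A, exclude), 22 (in A, exclude)
A' = {1, 7, 11, 14, 16, 17, 18, 19}

{1, 7, 11, 14, 16, 17, 18, 19}


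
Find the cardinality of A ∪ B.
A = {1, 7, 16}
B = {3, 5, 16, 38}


Set A = {1, 7, 16}, |A| = 3
Set B = {3, 5, 16, 38}, |B| = 4
A ∩ B = {16}, |A ∩ B| = 1
|A ∪ B| = |A| + |B| - |A ∩ B| = 3 + 4 - 1 = 6

6


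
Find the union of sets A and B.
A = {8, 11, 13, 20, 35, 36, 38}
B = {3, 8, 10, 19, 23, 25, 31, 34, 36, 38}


Set A = {8, 11, 13, 20, 35, 36, 38}
Set B = {3, 8, 10, 19, 23, 25, 31, 34, 36, 38}
A ∪ B includes all elements in either set.
Elements from A: {8, 11, 13, 20, 35, 36, 38}
Elements from B not already included: {3, 10, 19, 23, 25, 31, 34}
A ∪ B = {3, 8, 10, 11, 13, 19, 20, 23, 25, 31, 34, 35, 36, 38}

{3, 8, 10, 11, 13, 19, 20, 23, 25, 31, 34, 35, 36, 38}


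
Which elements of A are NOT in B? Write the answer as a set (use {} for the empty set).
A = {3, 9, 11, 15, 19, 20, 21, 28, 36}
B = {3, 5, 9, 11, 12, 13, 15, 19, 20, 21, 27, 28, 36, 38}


Set A = {3, 9, 11, 15, 19, 20, 21, 28, 36}
Set B = {3, 5, 9, 11, 12, 13, 15, 19, 20, 21, 27, 28, 36, 38}
Check each element of A against B:
3 ∈ B, 9 ∈ B, 11 ∈ B, 15 ∈ B, 19 ∈ B, 20 ∈ B, 21 ∈ B, 28 ∈ B, 36 ∈ B
Elements of A not in B: {}

{}


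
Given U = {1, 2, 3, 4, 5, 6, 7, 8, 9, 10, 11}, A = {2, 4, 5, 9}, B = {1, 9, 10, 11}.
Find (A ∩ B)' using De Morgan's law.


U = {1, 2, 3, 4, 5, 6, 7, 8, 9, 10, 11}
A = {2, 4, 5, 9}, B = {1, 9, 10, 11}
A ∩ B = {9}
(A ∩ B)' = U \ (A ∩ B) = {1, 2, 3, 4, 5, 6, 7, 8, 10, 11}
Verification via A' ∪ B': A' = {1, 3, 6, 7, 8, 10, 11}, B' = {2, 3, 4, 5, 6, 7, 8}
A' ∪ B' = {1, 2, 3, 4, 5, 6, 7, 8, 10, 11} ✓

{1, 2, 3, 4, 5, 6, 7, 8, 10, 11}


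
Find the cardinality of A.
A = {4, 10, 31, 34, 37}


Set A = {4, 10, 31, 34, 37}
Listing elements: 4, 10, 31, 34, 37
Counting: 5 elements
|A| = 5

5


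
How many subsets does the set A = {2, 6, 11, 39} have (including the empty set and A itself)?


Set A = {2, 6, 11, 39}
|A| = 4
The power set P(A) contains all subsets of A.
|P(A)| = 2^|A| = 2^4 = 16

16


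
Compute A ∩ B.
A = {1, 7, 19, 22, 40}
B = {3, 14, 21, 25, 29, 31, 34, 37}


Set A = {1, 7, 19, 22, 40}
Set B = {3, 14, 21, 25, 29, 31, 34, 37}
A ∩ B includes only elements in both sets.
Check each element of A against B:
1 ✗, 7 ✗, 19 ✗, 22 ✗, 40 ✗
A ∩ B = {}

{}


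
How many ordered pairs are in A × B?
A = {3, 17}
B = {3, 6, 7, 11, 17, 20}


Set A = {3, 17} has 2 elements.
Set B = {3, 6, 7, 11, 17, 20} has 6 elements.
|A × B| = |A| × |B| = 2 × 6 = 12

12


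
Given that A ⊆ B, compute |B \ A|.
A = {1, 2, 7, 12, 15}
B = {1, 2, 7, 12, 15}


Set A = {1, 2, 7, 12, 15}, |A| = 5
Set B = {1, 2, 7, 12, 15}, |B| = 5
Since A ⊆ B: B \ A = {}
|B| - |A| = 5 - 5 = 0

0


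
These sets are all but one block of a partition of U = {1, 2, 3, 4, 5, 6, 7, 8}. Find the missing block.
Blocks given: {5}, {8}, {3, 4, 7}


U = {1, 2, 3, 4, 5, 6, 7, 8}
Shown blocks: {5}, {8}, {3, 4, 7}
A partition's blocks are pairwise disjoint and cover U, so the missing block = U \ (union of shown blocks).
Union of shown blocks: {3, 4, 5, 7, 8}
Missing block = U \ (union) = {1, 2, 6}

{1, 2, 6}


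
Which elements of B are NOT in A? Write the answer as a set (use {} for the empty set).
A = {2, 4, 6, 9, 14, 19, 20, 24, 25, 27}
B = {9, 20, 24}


Set A = {2, 4, 6, 9, 14, 19, 20, 24, 25, 27}
Set B = {9, 20, 24}
Check each element of B against A:
9 ∈ A, 20 ∈ A, 24 ∈ A
Elements of B not in A: {}

{}


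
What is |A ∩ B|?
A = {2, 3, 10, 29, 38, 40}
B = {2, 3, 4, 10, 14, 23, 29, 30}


Set A = {2, 3, 10, 29, 38, 40}
Set B = {2, 3, 4, 10, 14, 23, 29, 30}
A ∩ B = {2, 3, 10, 29}
|A ∩ B| = 4

4


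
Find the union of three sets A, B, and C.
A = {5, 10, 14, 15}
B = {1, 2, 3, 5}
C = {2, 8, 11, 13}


Set A = {5, 10, 14, 15}
Set B = {1, 2, 3, 5}
Set C = {2, 8, 11, 13}
First, A ∪ B = {1, 2, 3, 5, 10, 14, 15}
Then, (A ∪ B) ∪ C = {1, 2, 3, 5, 8, 10, 11, 13, 14, 15}

{1, 2, 3, 5, 8, 10, 11, 13, 14, 15}


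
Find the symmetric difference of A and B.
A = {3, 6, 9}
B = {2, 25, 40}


Set A = {3, 6, 9}
Set B = {2, 25, 40}
A △ B = (A \ B) ∪ (B \ A)
Elements in A but not B: {3, 6, 9}
Elements in B but not A: {2, 25, 40}
A △ B = {2, 3, 6, 9, 25, 40}

{2, 3, 6, 9, 25, 40}


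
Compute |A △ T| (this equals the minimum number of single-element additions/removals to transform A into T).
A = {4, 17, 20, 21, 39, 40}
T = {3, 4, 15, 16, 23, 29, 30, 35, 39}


Set A = {4, 17, 20, 21, 39, 40}
Set T = {3, 4, 15, 16, 23, 29, 30, 35, 39}
Elements to remove from A (in A, not in T): {17, 20, 21, 40} → 4 removals
Elements to add to A (in T, not in A): {3, 15, 16, 23, 29, 30, 35} → 7 additions
Total edits = 4 + 7 = 11

11


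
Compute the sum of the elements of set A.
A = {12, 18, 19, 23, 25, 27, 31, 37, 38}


Set A = {12, 18, 19, 23, 25, 27, 31, 37, 38}
Sum = 12 + 18 + 19 + 23 + 25 + 27 + 31 + 37 + 38 = 230

230


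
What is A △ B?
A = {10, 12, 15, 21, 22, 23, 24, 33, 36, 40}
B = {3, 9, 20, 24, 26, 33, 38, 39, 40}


Set A = {10, 12, 15, 21, 22, 23, 24, 33, 36, 40}
Set B = {3, 9, 20, 24, 26, 33, 38, 39, 40}
A △ B = (A \ B) ∪ (B \ A)
Elements in A but not B: {10, 12, 15, 21, 22, 23, 36}
Elements in B but not A: {3, 9, 20, 26, 38, 39}
A △ B = {3, 9, 10, 12, 15, 20, 21, 22, 23, 26, 36, 38, 39}

{3, 9, 10, 12, 15, 20, 21, 22, 23, 26, 36, 38, 39}


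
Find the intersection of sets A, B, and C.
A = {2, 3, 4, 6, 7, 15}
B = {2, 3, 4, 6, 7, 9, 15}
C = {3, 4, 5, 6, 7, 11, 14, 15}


Set A = {2, 3, 4, 6, 7, 15}
Set B = {2, 3, 4, 6, 7, 9, 15}
Set C = {3, 4, 5, 6, 7, 11, 14, 15}
First, A ∩ B = {2, 3, 4, 6, 7, 15}
Then, (A ∩ B) ∩ C = {3, 4, 6, 7, 15}

{3, 4, 6, 7, 15}


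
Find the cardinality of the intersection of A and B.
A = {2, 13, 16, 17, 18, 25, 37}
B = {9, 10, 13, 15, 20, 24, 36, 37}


Set A = {2, 13, 16, 17, 18, 25, 37}
Set B = {9, 10, 13, 15, 20, 24, 36, 37}
A ∩ B = {13, 37}
|A ∩ B| = 2

2


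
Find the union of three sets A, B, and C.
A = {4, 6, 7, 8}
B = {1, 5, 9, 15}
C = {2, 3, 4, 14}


Set A = {4, 6, 7, 8}
Set B = {1, 5, 9, 15}
Set C = {2, 3, 4, 14}
First, A ∪ B = {1, 4, 5, 6, 7, 8, 9, 15}
Then, (A ∪ B) ∪ C = {1, 2, 3, 4, 5, 6, 7, 8, 9, 14, 15}

{1, 2, 3, 4, 5, 6, 7, 8, 9, 14, 15}


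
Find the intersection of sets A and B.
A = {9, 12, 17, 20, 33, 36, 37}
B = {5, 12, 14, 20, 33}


Set A = {9, 12, 17, 20, 33, 36, 37}
Set B = {5, 12, 14, 20, 33}
A ∩ B includes only elements in both sets.
Check each element of A against B:
9 ✗, 12 ✓, 17 ✗, 20 ✓, 33 ✓, 36 ✗, 37 ✗
A ∩ B = {12, 20, 33}

{12, 20, 33}


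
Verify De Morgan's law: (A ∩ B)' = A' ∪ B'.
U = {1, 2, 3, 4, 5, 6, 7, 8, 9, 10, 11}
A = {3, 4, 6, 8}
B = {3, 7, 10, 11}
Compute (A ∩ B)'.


U = {1, 2, 3, 4, 5, 6, 7, 8, 9, 10, 11}
A = {3, 4, 6, 8}, B = {3, 7, 10, 11}
A ∩ B = {3}
(A ∩ B)' = U \ (A ∩ B) = {1, 2, 4, 5, 6, 7, 8, 9, 10, 11}
Verification via A' ∪ B': A' = {1, 2, 5, 7, 9, 10, 11}, B' = {1, 2, 4, 5, 6, 8, 9}
A' ∪ B' = {1, 2, 4, 5, 6, 7, 8, 9, 10, 11} ✓

{1, 2, 4, 5, 6, 7, 8, 9, 10, 11}


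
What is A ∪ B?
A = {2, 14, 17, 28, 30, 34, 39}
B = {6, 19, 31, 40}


Set A = {2, 14, 17, 28, 30, 34, 39}
Set B = {6, 19, 31, 40}
A ∪ B includes all elements in either set.
Elements from A: {2, 14, 17, 28, 30, 34, 39}
Elements from B not already included: {6, 19, 31, 40}
A ∪ B = {2, 6, 14, 17, 19, 28, 30, 31, 34, 39, 40}

{2, 6, 14, 17, 19, 28, 30, 31, 34, 39, 40}


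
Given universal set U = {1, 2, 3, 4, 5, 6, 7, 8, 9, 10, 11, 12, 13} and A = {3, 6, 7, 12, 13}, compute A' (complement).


Universal set U = {1, 2, 3, 4, 5, 6, 7, 8, 9, 10, 11, 12, 13}
Set A = {3, 6, 7, 12, 13}
A' = U \ A = elements in U but not in A
Checking each element of U:
1 (not in A, include), 2 (not in A, include), 3 (in A, exclude), 4 (not in A, include), 5 (not in A, include), 6 (in A, exclude), 7 (in A, exclude), 8 (not in A, include), 9 (not in A, include), 10 (not in A, include), 11 (not in A, include), 12 (in A, exclude), 13 (in A, exclude)
A' = {1, 2, 4, 5, 8, 9, 10, 11}

{1, 2, 4, 5, 8, 9, 10, 11}


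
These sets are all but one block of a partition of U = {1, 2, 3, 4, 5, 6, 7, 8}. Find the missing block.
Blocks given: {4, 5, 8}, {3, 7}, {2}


U = {1, 2, 3, 4, 5, 6, 7, 8}
Shown blocks: {4, 5, 8}, {3, 7}, {2}
A partition's blocks are pairwise disjoint and cover U, so the missing block = U \ (union of shown blocks).
Union of shown blocks: {2, 3, 4, 5, 7, 8}
Missing block = U \ (union) = {1, 6}

{1, 6}


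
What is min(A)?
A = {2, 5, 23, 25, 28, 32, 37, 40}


Set A = {2, 5, 23, 25, 28, 32, 37, 40}
Elements in ascending order: 2, 5, 23, 25, 28, 32, 37, 40
The smallest element is 2.

2


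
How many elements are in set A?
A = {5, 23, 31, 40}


Set A = {5, 23, 31, 40}
Listing elements: 5, 23, 31, 40
Counting: 4 elements
|A| = 4

4


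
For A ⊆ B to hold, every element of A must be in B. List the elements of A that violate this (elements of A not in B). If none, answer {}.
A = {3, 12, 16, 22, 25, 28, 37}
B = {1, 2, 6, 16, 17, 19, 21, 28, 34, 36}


Set A = {3, 12, 16, 22, 25, 28, 37}
Set B = {1, 2, 6, 16, 17, 19, 21, 28, 34, 36}
Check each element of A against B:
3 ∉ B (include), 12 ∉ B (include), 16 ∈ B, 22 ∉ B (include), 25 ∉ B (include), 28 ∈ B, 37 ∉ B (include)
Elements of A not in B: {3, 12, 22, 25, 37}

{3, 12, 22, 25, 37}


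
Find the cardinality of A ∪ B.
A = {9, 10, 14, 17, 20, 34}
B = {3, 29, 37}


Set A = {9, 10, 14, 17, 20, 34}, |A| = 6
Set B = {3, 29, 37}, |B| = 3
A ∩ B = {}, |A ∩ B| = 0
|A ∪ B| = |A| + |B| - |A ∩ B| = 6 + 3 - 0 = 9

9


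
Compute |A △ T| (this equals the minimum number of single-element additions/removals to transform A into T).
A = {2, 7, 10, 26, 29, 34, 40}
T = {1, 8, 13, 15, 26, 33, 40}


Set A = {2, 7, 10, 26, 29, 34, 40}
Set T = {1, 8, 13, 15, 26, 33, 40}
Elements to remove from A (in A, not in T): {2, 7, 10, 29, 34} → 5 removals
Elements to add to A (in T, not in A): {1, 8, 13, 15, 33} → 5 additions
Total edits = 5 + 5 = 10

10


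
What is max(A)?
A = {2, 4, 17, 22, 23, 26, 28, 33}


Set A = {2, 4, 17, 22, 23, 26, 28, 33}
Elements in ascending order: 2, 4, 17, 22, 23, 26, 28, 33
The largest element is 33.

33


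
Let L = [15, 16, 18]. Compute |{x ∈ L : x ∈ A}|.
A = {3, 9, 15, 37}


Set A = {3, 9, 15, 37}
Candidates: [15, 16, 18]
Check each candidate:
15 ∈ A, 16 ∉ A, 18 ∉ A
Count of candidates in A: 1

1


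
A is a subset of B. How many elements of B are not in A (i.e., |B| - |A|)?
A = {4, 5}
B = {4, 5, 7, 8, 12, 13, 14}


Set A = {4, 5}, |A| = 2
Set B = {4, 5, 7, 8, 12, 13, 14}, |B| = 7
Since A ⊆ B: B \ A = {7, 8, 12, 13, 14}
|B| - |A| = 7 - 2 = 5

5


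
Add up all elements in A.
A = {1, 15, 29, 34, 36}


Set A = {1, 15, 29, 34, 36}
Sum = 1 + 15 + 29 + 34 + 36 = 115

115


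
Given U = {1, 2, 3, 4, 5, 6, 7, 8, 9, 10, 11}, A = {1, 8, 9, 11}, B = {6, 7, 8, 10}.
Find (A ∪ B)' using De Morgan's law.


U = {1, 2, 3, 4, 5, 6, 7, 8, 9, 10, 11}
A = {1, 8, 9, 11}, B = {6, 7, 8, 10}
A ∪ B = {1, 6, 7, 8, 9, 10, 11}
(A ∪ B)' = U \ (A ∪ B) = {2, 3, 4, 5}
Verification via A' ∩ B': A' = {2, 3, 4, 5, 6, 7, 10}, B' = {1, 2, 3, 4, 5, 9, 11}
A' ∩ B' = {2, 3, 4, 5} ✓

{2, 3, 4, 5}


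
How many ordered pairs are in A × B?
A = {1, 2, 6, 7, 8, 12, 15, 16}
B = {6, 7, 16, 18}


Set A = {1, 2, 6, 7, 8, 12, 15, 16} has 8 elements.
Set B = {6, 7, 16, 18} has 4 elements.
|A × B| = |A| × |B| = 8 × 4 = 32

32


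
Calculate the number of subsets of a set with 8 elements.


The set has 8 elements.
The power set contains all possible subsets.
|P(A)| = 2^|A| = 2^8 = 256

256


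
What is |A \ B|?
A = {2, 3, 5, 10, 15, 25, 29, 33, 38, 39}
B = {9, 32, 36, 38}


Set A = {2, 3, 5, 10, 15, 25, 29, 33, 38, 39}
Set B = {9, 32, 36, 38}
A \ B = {2, 3, 5, 10, 15, 25, 29, 33, 39}
|A \ B| = 9

9


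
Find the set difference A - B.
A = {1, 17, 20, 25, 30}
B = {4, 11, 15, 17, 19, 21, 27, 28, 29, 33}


Set A = {1, 17, 20, 25, 30}
Set B = {4, 11, 15, 17, 19, 21, 27, 28, 29, 33}
A \ B includes elements in A that are not in B.
Check each element of A:
1 (not in B, keep), 17 (in B, remove), 20 (not in B, keep), 25 (not in B, keep), 30 (not in B, keep)
A \ B = {1, 20, 25, 30}

{1, 20, 25, 30}


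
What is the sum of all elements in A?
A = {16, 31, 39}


Set A = {16, 31, 39}
Sum = 16 + 31 + 39 = 86

86


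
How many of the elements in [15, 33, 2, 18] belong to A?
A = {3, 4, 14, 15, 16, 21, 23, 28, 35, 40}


Set A = {3, 4, 14, 15, 16, 21, 23, 28, 35, 40}
Candidates: [15, 33, 2, 18]
Check each candidate:
15 ∈ A, 33 ∉ A, 2 ∉ A, 18 ∉ A
Count of candidates in A: 1

1


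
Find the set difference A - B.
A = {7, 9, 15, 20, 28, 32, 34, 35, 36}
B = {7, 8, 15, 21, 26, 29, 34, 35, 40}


Set A = {7, 9, 15, 20, 28, 32, 34, 35, 36}
Set B = {7, 8, 15, 21, 26, 29, 34, 35, 40}
A \ B includes elements in A that are not in B.
Check each element of A:
7 (in B, remove), 9 (not in B, keep), 15 (in B, remove), 20 (not in B, keep), 28 (not in B, keep), 32 (not in B, keep), 34 (in B, remove), 35 (in B, remove), 36 (not in B, keep)
A \ B = {9, 20, 28, 32, 36}

{9, 20, 28, 32, 36}


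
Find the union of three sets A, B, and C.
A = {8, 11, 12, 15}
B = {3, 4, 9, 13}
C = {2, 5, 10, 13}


Set A = {8, 11, 12, 15}
Set B = {3, 4, 9, 13}
Set C = {2, 5, 10, 13}
First, A ∪ B = {3, 4, 8, 9, 11, 12, 13, 15}
Then, (A ∪ B) ∪ C = {2, 3, 4, 5, 8, 9, 10, 11, 12, 13, 15}

{2, 3, 4, 5, 8, 9, 10, 11, 12, 13, 15}


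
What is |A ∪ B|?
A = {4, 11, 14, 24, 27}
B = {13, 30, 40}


Set A = {4, 11, 14, 24, 27}, |A| = 5
Set B = {13, 30, 40}, |B| = 3
A ∩ B = {}, |A ∩ B| = 0
|A ∪ B| = |A| + |B| - |A ∩ B| = 5 + 3 - 0 = 8

8


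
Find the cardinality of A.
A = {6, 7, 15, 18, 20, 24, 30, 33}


Set A = {6, 7, 15, 18, 20, 24, 30, 33}
Listing elements: 6, 7, 15, 18, 20, 24, 30, 33
Counting: 8 elements
|A| = 8

8


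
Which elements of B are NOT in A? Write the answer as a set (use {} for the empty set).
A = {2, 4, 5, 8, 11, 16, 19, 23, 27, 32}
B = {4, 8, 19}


Set A = {2, 4, 5, 8, 11, 16, 19, 23, 27, 32}
Set B = {4, 8, 19}
Check each element of B against A:
4 ∈ A, 8 ∈ A, 19 ∈ A
Elements of B not in A: {}

{}


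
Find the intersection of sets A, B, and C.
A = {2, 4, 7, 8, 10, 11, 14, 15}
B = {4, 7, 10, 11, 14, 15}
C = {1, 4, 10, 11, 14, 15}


Set A = {2, 4, 7, 8, 10, 11, 14, 15}
Set B = {4, 7, 10, 11, 14, 15}
Set C = {1, 4, 10, 11, 14, 15}
First, A ∩ B = {4, 7, 10, 11, 14, 15}
Then, (A ∩ B) ∩ C = {4, 10, 11, 14, 15}

{4, 10, 11, 14, 15}


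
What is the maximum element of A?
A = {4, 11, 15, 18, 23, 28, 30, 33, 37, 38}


Set A = {4, 11, 15, 18, 23, 28, 30, 33, 37, 38}
Elements in ascending order: 4, 11, 15, 18, 23, 28, 30, 33, 37, 38
The largest element is 38.

38


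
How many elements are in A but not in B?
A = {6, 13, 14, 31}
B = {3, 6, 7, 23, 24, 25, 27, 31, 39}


Set A = {6, 13, 14, 31}
Set B = {3, 6, 7, 23, 24, 25, 27, 31, 39}
A \ B = {13, 14}
|A \ B| = 2

2


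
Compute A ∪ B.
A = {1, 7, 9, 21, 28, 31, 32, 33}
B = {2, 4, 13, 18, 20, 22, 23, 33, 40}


Set A = {1, 7, 9, 21, 28, 31, 32, 33}
Set B = {2, 4, 13, 18, 20, 22, 23, 33, 40}
A ∪ B includes all elements in either set.
Elements from A: {1, 7, 9, 21, 28, 31, 32, 33}
Elements from B not already included: {2, 4, 13, 18, 20, 22, 23, 40}
A ∪ B = {1, 2, 4, 7, 9, 13, 18, 20, 21, 22, 23, 28, 31, 32, 33, 40}

{1, 2, 4, 7, 9, 13, 18, 20, 21, 22, 23, 28, 31, 32, 33, 40}


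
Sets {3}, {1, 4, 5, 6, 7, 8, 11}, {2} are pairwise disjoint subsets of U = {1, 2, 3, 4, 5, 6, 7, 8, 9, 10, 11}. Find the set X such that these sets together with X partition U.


U = {1, 2, 3, 4, 5, 6, 7, 8, 9, 10, 11}
Shown blocks: {3}, {1, 4, 5, 6, 7, 8, 11}, {2}
A partition's blocks are pairwise disjoint and cover U, so the missing block = U \ (union of shown blocks).
Union of shown blocks: {1, 2, 3, 4, 5, 6, 7, 8, 11}
Missing block = U \ (union) = {9, 10}

{9, 10}


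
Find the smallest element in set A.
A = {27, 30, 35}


Set A = {27, 30, 35}
Elements in ascending order: 27, 30, 35
The smallest element is 27.

27


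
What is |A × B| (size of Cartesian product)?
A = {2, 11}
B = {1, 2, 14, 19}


Set A = {2, 11} has 2 elements.
Set B = {1, 2, 14, 19} has 4 elements.
|A × B| = |A| × |B| = 2 × 4 = 8

8


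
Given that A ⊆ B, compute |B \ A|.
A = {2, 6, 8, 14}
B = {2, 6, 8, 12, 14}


Set A = {2, 6, 8, 14}, |A| = 4
Set B = {2, 6, 8, 12, 14}, |B| = 5
Since A ⊆ B: B \ A = {12}
|B| - |A| = 5 - 4 = 1

1


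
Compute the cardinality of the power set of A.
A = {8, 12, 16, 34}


Set A = {8, 12, 16, 34}
|A| = 4
The power set P(A) contains all subsets of A.
|P(A)| = 2^|A| = 2^4 = 16

16


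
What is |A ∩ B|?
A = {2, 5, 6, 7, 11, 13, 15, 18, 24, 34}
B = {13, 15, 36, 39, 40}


Set A = {2, 5, 6, 7, 11, 13, 15, 18, 24, 34}
Set B = {13, 15, 36, 39, 40}
A ∩ B = {13, 15}
|A ∩ B| = 2

2


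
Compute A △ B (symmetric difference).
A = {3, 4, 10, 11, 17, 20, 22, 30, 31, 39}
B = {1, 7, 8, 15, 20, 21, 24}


Set A = {3, 4, 10, 11, 17, 20, 22, 30, 31, 39}
Set B = {1, 7, 8, 15, 20, 21, 24}
A △ B = (A \ B) ∪ (B \ A)
Elements in A but not B: {3, 4, 10, 11, 17, 22, 30, 31, 39}
Elements in B but not A: {1, 7, 8, 15, 21, 24}
A △ B = {1, 3, 4, 7, 8, 10, 11, 15, 17, 21, 22, 24, 30, 31, 39}

{1, 3, 4, 7, 8, 10, 11, 15, 17, 21, 22, 24, 30, 31, 39}


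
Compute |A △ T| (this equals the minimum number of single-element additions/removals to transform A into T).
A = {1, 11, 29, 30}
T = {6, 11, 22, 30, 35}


Set A = {1, 11, 29, 30}
Set T = {6, 11, 22, 30, 35}
Elements to remove from A (in A, not in T): {1, 29} → 2 removals
Elements to add to A (in T, not in A): {6, 22, 35} → 3 additions
Total edits = 2 + 3 = 5

5


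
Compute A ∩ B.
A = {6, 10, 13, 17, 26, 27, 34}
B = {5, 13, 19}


Set A = {6, 10, 13, 17, 26, 27, 34}
Set B = {5, 13, 19}
A ∩ B includes only elements in both sets.
Check each element of A against B:
6 ✗, 10 ✗, 13 ✓, 17 ✗, 26 ✗, 27 ✗, 34 ✗
A ∩ B = {13}

{13}


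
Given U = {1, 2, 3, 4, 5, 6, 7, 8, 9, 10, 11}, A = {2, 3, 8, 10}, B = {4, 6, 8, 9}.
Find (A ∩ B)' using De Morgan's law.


U = {1, 2, 3, 4, 5, 6, 7, 8, 9, 10, 11}
A = {2, 3, 8, 10}, B = {4, 6, 8, 9}
A ∩ B = {8}
(A ∩ B)' = U \ (A ∩ B) = {1, 2, 3, 4, 5, 6, 7, 9, 10, 11}
Verification via A' ∪ B': A' = {1, 4, 5, 6, 7, 9, 11}, B' = {1, 2, 3, 5, 7, 10, 11}
A' ∪ B' = {1, 2, 3, 4, 5, 6, 7, 9, 10, 11} ✓

{1, 2, 3, 4, 5, 6, 7, 9, 10, 11}


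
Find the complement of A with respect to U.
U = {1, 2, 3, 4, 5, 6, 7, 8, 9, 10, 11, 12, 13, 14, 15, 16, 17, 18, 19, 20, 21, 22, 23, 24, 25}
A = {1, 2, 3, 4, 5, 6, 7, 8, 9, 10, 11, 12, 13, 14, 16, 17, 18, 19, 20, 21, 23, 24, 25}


Universal set U = {1, 2, 3, 4, 5, 6, 7, 8, 9, 10, 11, 12, 13, 14, 15, 16, 17, 18, 19, 20, 21, 22, 23, 24, 25}
Set A = {1, 2, 3, 4, 5, 6, 7, 8, 9, 10, 11, 12, 13, 14, 16, 17, 18, 19, 20, 21, 23, 24, 25}
A' = U \ A = elements in U but not in A
Checking each element of U:
1 (in A, exclude), 2 (in A, exclude), 3 (in A, exclude), 4 (in A, exclude), 5 (in A, exclude), 6 (in A, exclude), 7 (in A, exclude), 8 (in A, exclude), 9 (in A, exclude), 10 (in A, exclude), 11 (in A, exclude), 12 (in A, exclude), 13 (in A, exclude), 14 (in A, exclude), 15 (not in A, include), 16 (in A, exclude), 17 (in A, exclude), 18 (in A, exclude), 19 (in A, exclude), 20 (in A, exclude), 21 (in A, exclude), 22 (not in A, include), 23 (in A, exclude), 24 (in A, exclude), 25 (in A, exclude)
A' = {15, 22}

{15, 22}


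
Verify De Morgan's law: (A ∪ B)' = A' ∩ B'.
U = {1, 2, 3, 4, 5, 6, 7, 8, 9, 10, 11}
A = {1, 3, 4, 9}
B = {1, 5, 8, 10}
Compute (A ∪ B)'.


U = {1, 2, 3, 4, 5, 6, 7, 8, 9, 10, 11}
A = {1, 3, 4, 9}, B = {1, 5, 8, 10}
A ∪ B = {1, 3, 4, 5, 8, 9, 10}
(A ∪ B)' = U \ (A ∪ B) = {2, 6, 7, 11}
Verification via A' ∩ B': A' = {2, 5, 6, 7, 8, 10, 11}, B' = {2, 3, 4, 6, 7, 9, 11}
A' ∩ B' = {2, 6, 7, 11} ✓

{2, 6, 7, 11}


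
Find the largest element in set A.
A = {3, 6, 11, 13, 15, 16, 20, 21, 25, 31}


Set A = {3, 6, 11, 13, 15, 16, 20, 21, 25, 31}
Elements in ascending order: 3, 6, 11, 13, 15, 16, 20, 21, 25, 31
The largest element is 31.

31


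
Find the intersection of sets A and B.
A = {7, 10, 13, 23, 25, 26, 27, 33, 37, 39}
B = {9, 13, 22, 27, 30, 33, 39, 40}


Set A = {7, 10, 13, 23, 25, 26, 27, 33, 37, 39}
Set B = {9, 13, 22, 27, 30, 33, 39, 40}
A ∩ B includes only elements in both sets.
Check each element of A against B:
7 ✗, 10 ✗, 13 ✓, 23 ✗, 25 ✗, 26 ✗, 27 ✓, 33 ✓, 37 ✗, 39 ✓
A ∩ B = {13, 27, 33, 39}

{13, 27, 33, 39}


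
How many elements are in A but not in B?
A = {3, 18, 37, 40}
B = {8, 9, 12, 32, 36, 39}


Set A = {3, 18, 37, 40}
Set B = {8, 9, 12, 32, 36, 39}
A \ B = {3, 18, 37, 40}
|A \ B| = 4

4


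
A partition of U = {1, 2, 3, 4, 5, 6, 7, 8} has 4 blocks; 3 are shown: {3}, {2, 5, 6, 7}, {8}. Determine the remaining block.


U = {1, 2, 3, 4, 5, 6, 7, 8}
Shown blocks: {3}, {2, 5, 6, 7}, {8}
A partition's blocks are pairwise disjoint and cover U, so the missing block = U \ (union of shown blocks).
Union of shown blocks: {2, 3, 5, 6, 7, 8}
Missing block = U \ (union) = {1, 4}

{1, 4}


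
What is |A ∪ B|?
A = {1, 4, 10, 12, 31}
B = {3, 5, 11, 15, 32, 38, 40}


Set A = {1, 4, 10, 12, 31}, |A| = 5
Set B = {3, 5, 11, 15, 32, 38, 40}, |B| = 7
A ∩ B = {}, |A ∩ B| = 0
|A ∪ B| = |A| + |B| - |A ∩ B| = 5 + 7 - 0 = 12

12


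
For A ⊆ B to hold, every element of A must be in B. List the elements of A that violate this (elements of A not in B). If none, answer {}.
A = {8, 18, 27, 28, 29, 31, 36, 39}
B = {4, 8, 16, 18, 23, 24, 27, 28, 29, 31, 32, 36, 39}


Set A = {8, 18, 27, 28, 29, 31, 36, 39}
Set B = {4, 8, 16, 18, 23, 24, 27, 28, 29, 31, 32, 36, 39}
Check each element of A against B:
8 ∈ B, 18 ∈ B, 27 ∈ B, 28 ∈ B, 29 ∈ B, 31 ∈ B, 36 ∈ B, 39 ∈ B
Elements of A not in B: {}

{}


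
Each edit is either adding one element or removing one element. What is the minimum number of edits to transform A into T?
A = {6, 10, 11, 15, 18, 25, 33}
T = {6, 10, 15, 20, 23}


Set A = {6, 10, 11, 15, 18, 25, 33}
Set T = {6, 10, 15, 20, 23}
Elements to remove from A (in A, not in T): {11, 18, 25, 33} → 4 removals
Elements to add to A (in T, not in A): {20, 23} → 2 additions
Total edits = 4 + 2 = 6

6


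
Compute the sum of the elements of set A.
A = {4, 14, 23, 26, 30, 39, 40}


Set A = {4, 14, 23, 26, 30, 39, 40}
Sum = 4 + 14 + 23 + 26 + 30 + 39 + 40 = 176

176


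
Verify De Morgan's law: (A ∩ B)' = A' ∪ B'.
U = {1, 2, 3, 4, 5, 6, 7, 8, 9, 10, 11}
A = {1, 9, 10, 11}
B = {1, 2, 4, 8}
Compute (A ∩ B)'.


U = {1, 2, 3, 4, 5, 6, 7, 8, 9, 10, 11}
A = {1, 9, 10, 11}, B = {1, 2, 4, 8}
A ∩ B = {1}
(A ∩ B)' = U \ (A ∩ B) = {2, 3, 4, 5, 6, 7, 8, 9, 10, 11}
Verification via A' ∪ B': A' = {2, 3, 4, 5, 6, 7, 8}, B' = {3, 5, 6, 7, 9, 10, 11}
A' ∪ B' = {2, 3, 4, 5, 6, 7, 8, 9, 10, 11} ✓

{2, 3, 4, 5, 6, 7, 8, 9, 10, 11}


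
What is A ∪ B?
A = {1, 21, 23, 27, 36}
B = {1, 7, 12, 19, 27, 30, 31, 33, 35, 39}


Set A = {1, 21, 23, 27, 36}
Set B = {1, 7, 12, 19, 27, 30, 31, 33, 35, 39}
A ∪ B includes all elements in either set.
Elements from A: {1, 21, 23, 27, 36}
Elements from B not already included: {7, 12, 19, 30, 31, 33, 35, 39}
A ∪ B = {1, 7, 12, 19, 21, 23, 27, 30, 31, 33, 35, 36, 39}

{1, 7, 12, 19, 21, 23, 27, 30, 31, 33, 35, 36, 39}


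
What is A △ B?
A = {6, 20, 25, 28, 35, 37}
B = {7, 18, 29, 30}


Set A = {6, 20, 25, 28, 35, 37}
Set B = {7, 18, 29, 30}
A △ B = (A \ B) ∪ (B \ A)
Elements in A but not B: {6, 20, 25, 28, 35, 37}
Elements in B but not A: {7, 18, 29, 30}
A △ B = {6, 7, 18, 20, 25, 28, 29, 30, 35, 37}

{6, 7, 18, 20, 25, 28, 29, 30, 35, 37}


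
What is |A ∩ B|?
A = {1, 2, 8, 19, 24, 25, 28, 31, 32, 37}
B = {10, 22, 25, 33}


Set A = {1, 2, 8, 19, 24, 25, 28, 31, 32, 37}
Set B = {10, 22, 25, 33}
A ∩ B = {25}
|A ∩ B| = 1

1


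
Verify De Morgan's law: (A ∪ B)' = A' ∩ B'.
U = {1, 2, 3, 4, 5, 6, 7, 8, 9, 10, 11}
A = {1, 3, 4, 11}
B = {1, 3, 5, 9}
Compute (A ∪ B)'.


U = {1, 2, 3, 4, 5, 6, 7, 8, 9, 10, 11}
A = {1, 3, 4, 11}, B = {1, 3, 5, 9}
A ∪ B = {1, 3, 4, 5, 9, 11}
(A ∪ B)' = U \ (A ∪ B) = {2, 6, 7, 8, 10}
Verification via A' ∩ B': A' = {2, 5, 6, 7, 8, 9, 10}, B' = {2, 4, 6, 7, 8, 10, 11}
A' ∩ B' = {2, 6, 7, 8, 10} ✓

{2, 6, 7, 8, 10}


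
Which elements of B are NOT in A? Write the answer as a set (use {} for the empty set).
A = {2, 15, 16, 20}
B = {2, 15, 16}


Set A = {2, 15, 16, 20}
Set B = {2, 15, 16}
Check each element of B against A:
2 ∈ A, 15 ∈ A, 16 ∈ A
Elements of B not in A: {}

{}


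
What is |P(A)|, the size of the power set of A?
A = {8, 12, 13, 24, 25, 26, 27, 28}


Set A = {8, 12, 13, 24, 25, 26, 27, 28}
|A| = 8
The power set P(A) contains all subsets of A.
|P(A)| = 2^|A| = 2^8 = 256

256


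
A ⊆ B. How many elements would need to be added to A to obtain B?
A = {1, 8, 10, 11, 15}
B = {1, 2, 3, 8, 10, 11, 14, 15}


Set A = {1, 8, 10, 11, 15}, |A| = 5
Set B = {1, 2, 3, 8, 10, 11, 14, 15}, |B| = 8
Since A ⊆ B: B \ A = {2, 3, 14}
|B| - |A| = 8 - 5 = 3

3


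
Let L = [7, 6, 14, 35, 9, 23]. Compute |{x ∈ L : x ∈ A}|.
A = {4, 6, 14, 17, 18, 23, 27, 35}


Set A = {4, 6, 14, 17, 18, 23, 27, 35}
Candidates: [7, 6, 14, 35, 9, 23]
Check each candidate:
7 ∉ A, 6 ∈ A, 14 ∈ A, 35 ∈ A, 9 ∉ A, 23 ∈ A
Count of candidates in A: 4

4


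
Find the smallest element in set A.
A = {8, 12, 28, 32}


Set A = {8, 12, 28, 32}
Elements in ascending order: 8, 12, 28, 32
The smallest element is 8.

8


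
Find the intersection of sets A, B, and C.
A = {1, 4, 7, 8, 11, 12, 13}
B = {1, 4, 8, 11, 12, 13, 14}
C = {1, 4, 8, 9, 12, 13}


Set A = {1, 4, 7, 8, 11, 12, 13}
Set B = {1, 4, 8, 11, 12, 13, 14}
Set C = {1, 4, 8, 9, 12, 13}
First, A ∩ B = {1, 4, 8, 11, 12, 13}
Then, (A ∩ B) ∩ C = {1, 4, 8, 12, 13}

{1, 4, 8, 12, 13}


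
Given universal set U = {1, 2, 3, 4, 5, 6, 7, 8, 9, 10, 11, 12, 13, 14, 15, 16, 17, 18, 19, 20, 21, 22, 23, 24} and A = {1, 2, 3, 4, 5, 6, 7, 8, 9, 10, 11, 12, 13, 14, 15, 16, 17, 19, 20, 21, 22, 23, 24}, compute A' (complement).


Universal set U = {1, 2, 3, 4, 5, 6, 7, 8, 9, 10, 11, 12, 13, 14, 15, 16, 17, 18, 19, 20, 21, 22, 23, 24}
Set A = {1, 2, 3, 4, 5, 6, 7, 8, 9, 10, 11, 12, 13, 14, 15, 16, 17, 19, 20, 21, 22, 23, 24}
A' = U \ A = elements in U but not in A
Checking each element of U:
1 (in A, exclude), 2 (in A, exclude), 3 (in A, exclude), 4 (in A, exclude), 5 (in A, exclude), 6 (in A, exclude), 7 (in A, exclude), 8 (in A, exclude), 9 (in A, exclude), 10 (in A, exclude), 11 (in A, exclude), 12 (in A, exclude), 13 (in A, exclude), 14 (in A, exclude), 15 (in A, exclude), 16 (in A, exclude), 17 (in A, exclude), 18 (not in A, include), 19 (in A, exclude), 20 (in A, exclude), 21 (in A, exclude), 22 (in A, exclude), 23 (in A, exclude), 24 (in A, exclude)
A' = {18}

{18}


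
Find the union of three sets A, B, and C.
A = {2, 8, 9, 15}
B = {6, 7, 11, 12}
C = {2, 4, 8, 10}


Set A = {2, 8, 9, 15}
Set B = {6, 7, 11, 12}
Set C = {2, 4, 8, 10}
First, A ∪ B = {2, 6, 7, 8, 9, 11, 12, 15}
Then, (A ∪ B) ∪ C = {2, 4, 6, 7, 8, 9, 10, 11, 12, 15}

{2, 4, 6, 7, 8, 9, 10, 11, 12, 15}


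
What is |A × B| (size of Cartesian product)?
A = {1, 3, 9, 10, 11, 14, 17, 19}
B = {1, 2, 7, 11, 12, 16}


Set A = {1, 3, 9, 10, 11, 14, 17, 19} has 8 elements.
Set B = {1, 2, 7, 11, 12, 16} has 6 elements.
|A × B| = |A| × |B| = 8 × 6 = 48

48


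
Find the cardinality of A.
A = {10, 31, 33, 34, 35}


Set A = {10, 31, 33, 34, 35}
Listing elements: 10, 31, 33, 34, 35
Counting: 5 elements
|A| = 5

5


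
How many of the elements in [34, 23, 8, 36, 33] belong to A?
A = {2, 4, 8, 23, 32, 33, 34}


Set A = {2, 4, 8, 23, 32, 33, 34}
Candidates: [34, 23, 8, 36, 33]
Check each candidate:
34 ∈ A, 23 ∈ A, 8 ∈ A, 36 ∉ A, 33 ∈ A
Count of candidates in A: 4

4


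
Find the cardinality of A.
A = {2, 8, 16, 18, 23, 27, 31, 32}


Set A = {2, 8, 16, 18, 23, 27, 31, 32}
Listing elements: 2, 8, 16, 18, 23, 27, 31, 32
Counting: 8 elements
|A| = 8

8


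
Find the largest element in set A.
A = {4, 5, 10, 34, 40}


Set A = {4, 5, 10, 34, 40}
Elements in ascending order: 4, 5, 10, 34, 40
The largest element is 40.

40


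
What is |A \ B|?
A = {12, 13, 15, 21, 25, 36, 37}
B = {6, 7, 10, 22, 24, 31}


Set A = {12, 13, 15, 21, 25, 36, 37}
Set B = {6, 7, 10, 22, 24, 31}
A \ B = {12, 13, 15, 21, 25, 36, 37}
|A \ B| = 7

7


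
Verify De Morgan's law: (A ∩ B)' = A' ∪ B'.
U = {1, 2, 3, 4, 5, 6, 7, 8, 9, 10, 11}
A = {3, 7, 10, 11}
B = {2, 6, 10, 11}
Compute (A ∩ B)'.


U = {1, 2, 3, 4, 5, 6, 7, 8, 9, 10, 11}
A = {3, 7, 10, 11}, B = {2, 6, 10, 11}
A ∩ B = {10, 11}
(A ∩ B)' = U \ (A ∩ B) = {1, 2, 3, 4, 5, 6, 7, 8, 9}
Verification via A' ∪ B': A' = {1, 2, 4, 5, 6, 8, 9}, B' = {1, 3, 4, 5, 7, 8, 9}
A' ∪ B' = {1, 2, 3, 4, 5, 6, 7, 8, 9} ✓

{1, 2, 3, 4, 5, 6, 7, 8, 9}


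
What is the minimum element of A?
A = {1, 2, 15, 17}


Set A = {1, 2, 15, 17}
Elements in ascending order: 1, 2, 15, 17
The smallest element is 1.

1


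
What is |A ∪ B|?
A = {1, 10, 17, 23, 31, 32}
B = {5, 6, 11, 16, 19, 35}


Set A = {1, 10, 17, 23, 31, 32}, |A| = 6
Set B = {5, 6, 11, 16, 19, 35}, |B| = 6
A ∩ B = {}, |A ∩ B| = 0
|A ∪ B| = |A| + |B| - |A ∩ B| = 6 + 6 - 0 = 12

12


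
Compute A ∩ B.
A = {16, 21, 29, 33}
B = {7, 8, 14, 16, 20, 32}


Set A = {16, 21, 29, 33}
Set B = {7, 8, 14, 16, 20, 32}
A ∩ B includes only elements in both sets.
Check each element of A against B:
16 ✓, 21 ✗, 29 ✗, 33 ✗
A ∩ B = {16}

{16}


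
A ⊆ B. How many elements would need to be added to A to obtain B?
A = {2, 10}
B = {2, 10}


Set A = {2, 10}, |A| = 2
Set B = {2, 10}, |B| = 2
Since A ⊆ B: B \ A = {}
|B| - |A| = 2 - 2 = 0

0


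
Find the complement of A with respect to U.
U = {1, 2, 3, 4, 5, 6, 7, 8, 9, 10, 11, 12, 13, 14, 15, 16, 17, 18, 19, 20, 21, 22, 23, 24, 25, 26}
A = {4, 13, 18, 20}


Universal set U = {1, 2, 3, 4, 5, 6, 7, 8, 9, 10, 11, 12, 13, 14, 15, 16, 17, 18, 19, 20, 21, 22, 23, 24, 25, 26}
Set A = {4, 13, 18, 20}
A' = U \ A = elements in U but not in A
Checking each element of U:
1 (not in A, include), 2 (not in A, include), 3 (not in A, include), 4 (in A, exclude), 5 (not in A, include), 6 (not in A, include), 7 (not in A, include), 8 (not in A, include), 9 (not in A, include), 10 (not in A, include), 11 (not in A, include), 12 (not in A, include), 13 (in A, exclude), 14 (not in A, include), 15 (not in A, include), 16 (not in A, include), 17 (not in A, include), 18 (in A, exclude), 19 (not in A, include), 20 (in A, exclude), 21 (not in A, include), 22 (not in A, include), 23 (not in A, include), 24 (not in A, include), 25 (not in A, include), 26 (not in A, include)
A' = {1, 2, 3, 5, 6, 7, 8, 9, 10, 11, 12, 14, 15, 16, 17, 19, 21, 22, 23, 24, 25, 26}

{1, 2, 3, 5, 6, 7, 8, 9, 10, 11, 12, 14, 15, 16, 17, 19, 21, 22, 23, 24, 25, 26}


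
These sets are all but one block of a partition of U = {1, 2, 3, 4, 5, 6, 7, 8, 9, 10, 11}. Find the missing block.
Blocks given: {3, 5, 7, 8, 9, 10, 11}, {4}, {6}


U = {1, 2, 3, 4, 5, 6, 7, 8, 9, 10, 11}
Shown blocks: {3, 5, 7, 8, 9, 10, 11}, {4}, {6}
A partition's blocks are pairwise disjoint and cover U, so the missing block = U \ (union of shown blocks).
Union of shown blocks: {3, 4, 5, 6, 7, 8, 9, 10, 11}
Missing block = U \ (union) = {1, 2}

{1, 2}


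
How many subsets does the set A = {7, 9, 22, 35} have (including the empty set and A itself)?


Set A = {7, 9, 22, 35}
|A| = 4
The power set P(A) contains all subsets of A.
|P(A)| = 2^|A| = 2^4 = 16

16


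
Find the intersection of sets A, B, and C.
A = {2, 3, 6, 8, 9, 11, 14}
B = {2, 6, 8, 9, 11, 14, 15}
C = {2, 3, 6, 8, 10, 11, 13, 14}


Set A = {2, 3, 6, 8, 9, 11, 14}
Set B = {2, 6, 8, 9, 11, 14, 15}
Set C = {2, 3, 6, 8, 10, 11, 13, 14}
First, A ∩ B = {2, 6, 8, 9, 11, 14}
Then, (A ∩ B) ∩ C = {2, 6, 8, 11, 14}

{2, 6, 8, 11, 14}


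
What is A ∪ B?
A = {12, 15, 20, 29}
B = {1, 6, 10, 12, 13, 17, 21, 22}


Set A = {12, 15, 20, 29}
Set B = {1, 6, 10, 12, 13, 17, 21, 22}
A ∪ B includes all elements in either set.
Elements from A: {12, 15, 20, 29}
Elements from B not already included: {1, 6, 10, 13, 17, 21, 22}
A ∪ B = {1, 6, 10, 12, 13, 15, 17, 20, 21, 22, 29}

{1, 6, 10, 12, 13, 15, 17, 20, 21, 22, 29}


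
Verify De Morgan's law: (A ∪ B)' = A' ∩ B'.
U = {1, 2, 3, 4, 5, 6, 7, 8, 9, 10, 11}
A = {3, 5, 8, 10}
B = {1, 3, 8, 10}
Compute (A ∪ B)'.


U = {1, 2, 3, 4, 5, 6, 7, 8, 9, 10, 11}
A = {3, 5, 8, 10}, B = {1, 3, 8, 10}
A ∪ B = {1, 3, 5, 8, 10}
(A ∪ B)' = U \ (A ∪ B) = {2, 4, 6, 7, 9, 11}
Verification via A' ∩ B': A' = {1, 2, 4, 6, 7, 9, 11}, B' = {2, 4, 5, 6, 7, 9, 11}
A' ∩ B' = {2, 4, 6, 7, 9, 11} ✓

{2, 4, 6, 7, 9, 11}


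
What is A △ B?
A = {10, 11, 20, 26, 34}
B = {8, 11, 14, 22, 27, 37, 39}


Set A = {10, 11, 20, 26, 34}
Set B = {8, 11, 14, 22, 27, 37, 39}
A △ B = (A \ B) ∪ (B \ A)
Elements in A but not B: {10, 20, 26, 34}
Elements in B but not A: {8, 14, 22, 27, 37, 39}
A △ B = {8, 10, 14, 20, 22, 26, 27, 34, 37, 39}

{8, 10, 14, 20, 22, 26, 27, 34, 37, 39}


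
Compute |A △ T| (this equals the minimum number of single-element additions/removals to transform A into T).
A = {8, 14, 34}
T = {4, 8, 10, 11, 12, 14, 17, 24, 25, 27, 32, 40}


Set A = {8, 14, 34}
Set T = {4, 8, 10, 11, 12, 14, 17, 24, 25, 27, 32, 40}
Elements to remove from A (in A, not in T): {34} → 1 removals
Elements to add to A (in T, not in A): {4, 10, 11, 12, 17, 24, 25, 27, 32, 40} → 10 additions
Total edits = 1 + 10 = 11

11


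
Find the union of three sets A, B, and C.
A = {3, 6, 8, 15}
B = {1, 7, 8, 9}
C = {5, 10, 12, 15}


Set A = {3, 6, 8, 15}
Set B = {1, 7, 8, 9}
Set C = {5, 10, 12, 15}
First, A ∪ B = {1, 3, 6, 7, 8, 9, 15}
Then, (A ∪ B) ∪ C = {1, 3, 5, 6, 7, 8, 9, 10, 12, 15}

{1, 3, 5, 6, 7, 8, 9, 10, 12, 15}
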